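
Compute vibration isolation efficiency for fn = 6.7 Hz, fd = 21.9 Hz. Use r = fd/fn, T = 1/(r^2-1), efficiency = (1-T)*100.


r = 21.9 / 6.7 = 3.26866
r^2 - 1 = 3.26866^2 - 1 = 9.68414
T = 1/9.68414 = 0.103262
Efficiency = (1 - 0.103262)*100 = 89.674 %


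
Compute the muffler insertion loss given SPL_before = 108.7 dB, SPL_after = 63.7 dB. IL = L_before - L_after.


Insertion loss = SPL without muffler - SPL with muffler
IL = 108.7 - 63.7 = 45 dB


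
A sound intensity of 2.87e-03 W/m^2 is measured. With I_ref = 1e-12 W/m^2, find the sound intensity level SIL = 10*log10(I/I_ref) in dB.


I / I_ref = 2.87e-03 / 1e-12 = 2.87e+09
SIL = 10 * log10(2.87e+09) = 94.579 dB


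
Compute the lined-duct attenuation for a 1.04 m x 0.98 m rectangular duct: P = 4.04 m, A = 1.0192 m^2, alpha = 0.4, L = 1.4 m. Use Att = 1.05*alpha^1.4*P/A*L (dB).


alpha^1.4 = 0.4^1.4 = 0.277258
Attenuation rate = 1.05 * alpha^1.4 * P / A
= 1.05 * 0.277258 * 4.04 / 1.0192 = 1.15397 dB/m
Total Att = 1.15397 * 1.4 = 1.6156 dB


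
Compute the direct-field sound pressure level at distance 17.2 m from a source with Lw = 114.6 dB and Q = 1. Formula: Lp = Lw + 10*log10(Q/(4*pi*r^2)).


4*pi*r^2 = 4*pi*17.2^2 = 3717.64 m^2
Q / (4*pi*r^2) = 1 / 3717.64 = 0.000268988
Lp = 114.6 + 10*log10(0.000268988) = 78.897 dB


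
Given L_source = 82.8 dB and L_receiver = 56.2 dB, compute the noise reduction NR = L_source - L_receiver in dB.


NR = L_source - L_receiver (difference between source and receiving room levels)
NR = 82.8 - 56.2 = 26.6 dB


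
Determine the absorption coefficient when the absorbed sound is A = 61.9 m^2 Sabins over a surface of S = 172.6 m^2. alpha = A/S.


Absorption coefficient = absorbed power / incident power
alpha = A / S = 61.9 / 172.6 = 0.35863


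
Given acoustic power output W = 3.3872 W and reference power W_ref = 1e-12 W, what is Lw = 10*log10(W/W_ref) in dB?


W / W_ref = 3.3872 / 1e-12 = 3.3872e+12
Lw = 10 * log10(3.3872e+12) = 125.3 dB


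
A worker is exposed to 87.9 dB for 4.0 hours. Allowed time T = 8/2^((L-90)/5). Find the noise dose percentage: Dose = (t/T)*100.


T_allowed = 8 / 2^((87.9 - 90)/5) = 10.7034 hr
Dose = 4.0 / 10.7034 * 100 = 37.371 %


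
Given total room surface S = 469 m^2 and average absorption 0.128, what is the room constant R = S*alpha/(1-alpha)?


R = 469 * 0.128 / (1 - 0.128) = 68.844 m^2


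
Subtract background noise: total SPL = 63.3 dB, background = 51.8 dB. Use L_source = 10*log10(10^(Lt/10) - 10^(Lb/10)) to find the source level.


10^(63.3/10) = 2.13796e+06
10^(51.8/10) = 151356
Difference = 2.13796e+06 - 151356 = 1.9866e+06
L_source = 10*log10(1.9866e+06) = 62.981 dB


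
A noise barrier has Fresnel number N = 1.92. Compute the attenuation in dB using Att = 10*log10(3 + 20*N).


3 + 20*N = 3 + 20*1.92 = 41.4
Att = 10*log10(41.4) = 16.17 dB


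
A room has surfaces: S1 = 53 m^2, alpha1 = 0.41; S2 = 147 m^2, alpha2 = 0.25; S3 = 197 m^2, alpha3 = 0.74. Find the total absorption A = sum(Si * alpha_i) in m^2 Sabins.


53 * 0.41 = 21.73
147 * 0.25 = 36.75
197 * 0.74 = 145.78
A_total = 21.73 + 36.75 + 145.78 = 204.26 m^2


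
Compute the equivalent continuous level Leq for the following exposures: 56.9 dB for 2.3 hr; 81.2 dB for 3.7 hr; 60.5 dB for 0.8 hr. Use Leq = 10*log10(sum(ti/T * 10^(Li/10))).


T_total = 2.3 + 3.7 + 0.8 = 6.8 hr
(2.3/6.8) * 10^(56.9/10) = 165660
(3.7/6.8) * 10^(81.2/10) = 7.17287e+07
(0.8/6.8) * 10^(60.5/10) = 132002
Sum = 165660 + 7.17287e+07 + 132002 = 7.20264e+07
Leq = 10*log10(7.20264e+07) = 78.575 dB


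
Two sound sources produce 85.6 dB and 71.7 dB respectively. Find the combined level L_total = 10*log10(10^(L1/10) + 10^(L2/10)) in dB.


10^(85.6/10) = 3.63078e+08
10^(71.7/10) = 1.47911e+07
Sum = 3.63078e+08 + 1.47911e+07 = 3.77869e+08
L_total = 10*log10(3.77869e+08) = 85.773 dB


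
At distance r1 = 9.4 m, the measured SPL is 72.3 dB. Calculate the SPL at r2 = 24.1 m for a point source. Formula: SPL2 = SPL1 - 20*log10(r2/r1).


r2/r1 = 24.1/9.4 = 2.56383
Correction = 20*log10(2.56383) = 8.17778 dB
SPL2 = 72.3 - 8.17778 = 64.122 dB


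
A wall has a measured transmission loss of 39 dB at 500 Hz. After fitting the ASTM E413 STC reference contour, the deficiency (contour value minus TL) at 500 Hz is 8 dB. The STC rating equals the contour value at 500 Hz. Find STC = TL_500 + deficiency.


By ASTM E413, STC = value of the fitted reference contour at 500 Hz.
Contour value at 500 Hz = TL_500 + deficiency = 39 + 8 = 47
STC = 47


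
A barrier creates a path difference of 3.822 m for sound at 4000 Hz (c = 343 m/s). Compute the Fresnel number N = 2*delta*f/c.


N = 2*delta*f/c = 2*delta/lambda, where lambda = c/f
lambda = 343 / 4000 = 0.08575 m
N = 2 * 3.822 / 0.08575 = 89.143


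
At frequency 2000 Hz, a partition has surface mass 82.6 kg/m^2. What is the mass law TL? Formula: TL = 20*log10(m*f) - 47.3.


m * f = 82.6 * 2000 = 165200
20*log10(165200) = 104.36 dB
TL = 104.36 - 47.3 = 57.06 dB


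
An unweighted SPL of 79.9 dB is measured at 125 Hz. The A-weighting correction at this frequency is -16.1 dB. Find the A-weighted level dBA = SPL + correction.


A-weighting table: 125 Hz -> -16.1 dB correction
SPL_A = SPL + correction = 79.9 + (-16.1) = 63.8 dBA


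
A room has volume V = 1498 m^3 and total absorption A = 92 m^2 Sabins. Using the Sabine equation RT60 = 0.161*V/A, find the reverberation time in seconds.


RT60 = 0.161 * 1498 / 92 = 2.6215 s


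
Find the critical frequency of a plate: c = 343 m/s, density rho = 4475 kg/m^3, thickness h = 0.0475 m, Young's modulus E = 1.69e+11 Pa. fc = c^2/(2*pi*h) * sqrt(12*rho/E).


12*rho/E = 12*4475/1.69e+11 = 3.17751e-07
sqrt(12*rho/E) = sqrt(3.17751e-07) = 0.000563694
c^2/(2*pi*h) = 343^2/(2*pi*0.0475) = 394198
fc = 394198 * 0.000563694 = 222.21 Hz


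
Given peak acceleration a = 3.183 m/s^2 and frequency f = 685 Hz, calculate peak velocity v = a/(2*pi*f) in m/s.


omega = 2*pi*f = 2*pi*685 = 4303.98 rad/s
v = a / omega = 3.183 / 4303.98 = 0.00073955 m/s


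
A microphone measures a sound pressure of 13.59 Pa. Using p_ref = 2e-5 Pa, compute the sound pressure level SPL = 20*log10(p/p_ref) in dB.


p / p_ref = 13.59 / 2e-5 = 679500
SPL = 20 * log10(679500) = 116.64 dB


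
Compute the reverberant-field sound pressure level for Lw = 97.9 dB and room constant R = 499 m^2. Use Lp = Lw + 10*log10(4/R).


4/R = 4/499 = 0.00801603
Lp = 97.9 + 10*log10(0.00801603) = 76.94 dB


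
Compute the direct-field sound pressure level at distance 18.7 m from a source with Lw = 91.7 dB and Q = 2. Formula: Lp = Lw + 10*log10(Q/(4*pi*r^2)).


4*pi*r^2 = 4*pi*18.7^2 = 4394.33 m^2
Q / (4*pi*r^2) = 2 / 4394.33 = 0.000455132
Lp = 91.7 + 10*log10(0.000455132) = 58.281 dB


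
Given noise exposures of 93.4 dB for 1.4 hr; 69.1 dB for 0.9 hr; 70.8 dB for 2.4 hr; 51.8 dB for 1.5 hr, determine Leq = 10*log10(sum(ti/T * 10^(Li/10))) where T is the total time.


T_total = 1.4 + 0.9 + 2.4 + 1.5 = 6.2 hr
(1.4/6.2) * 10^(93.4/10) = 4.94011e+08
(0.9/6.2) * 10^(69.1/10) = 1.17992e+06
(2.4/6.2) * 10^(70.8/10) = 4.65393e+06
(1.5/6.2) * 10^(51.8/10) = 36618.4
Sum = 4.94011e+08 + 1.17992e+06 + 4.65393e+06 + 36618.4 = 4.99881e+08
Leq = 10*log10(4.99881e+08) = 86.989 dB


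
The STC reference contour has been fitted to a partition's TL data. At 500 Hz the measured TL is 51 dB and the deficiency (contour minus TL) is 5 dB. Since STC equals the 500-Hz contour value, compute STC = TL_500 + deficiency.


By ASTM E413, STC = value of the fitted reference contour at 500 Hz.
Contour value at 500 Hz = TL_500 + deficiency = 51 + 5 = 56
STC = 56


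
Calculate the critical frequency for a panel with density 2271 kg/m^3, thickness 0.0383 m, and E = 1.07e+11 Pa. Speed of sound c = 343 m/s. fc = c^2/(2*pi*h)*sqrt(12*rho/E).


12*rho/E = 12*2271/1.07e+11 = 2.54692e-07
sqrt(12*rho/E) = sqrt(2.54692e-07) = 0.00050467
c^2/(2*pi*h) = 343^2/(2*pi*0.0383) = 488888
fc = 488888 * 0.00050467 = 246.73 Hz


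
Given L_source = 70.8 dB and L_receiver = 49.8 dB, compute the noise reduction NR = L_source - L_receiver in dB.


NR = L_source - L_receiver (difference between source and receiving room levels)
NR = 70.8 - 49.8 = 21 dB


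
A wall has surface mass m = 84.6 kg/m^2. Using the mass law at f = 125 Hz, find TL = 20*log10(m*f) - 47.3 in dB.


m * f = 84.6 * 125 = 10575
20*log10(10575) = 80.4856 dB
TL = 80.4856 - 47.3 = 33.186 dB


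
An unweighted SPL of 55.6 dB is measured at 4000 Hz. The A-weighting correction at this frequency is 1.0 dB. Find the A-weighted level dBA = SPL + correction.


A-weighting table: 4000 Hz -> 1.0 dB correction
SPL_A = SPL + correction = 55.6 + (1.0) = 56.6 dBA


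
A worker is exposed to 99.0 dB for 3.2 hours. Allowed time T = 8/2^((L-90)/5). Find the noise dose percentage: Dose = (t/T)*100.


T_allowed = 8 / 2^((99.0 - 90)/5) = 2.2974 hr
Dose = 3.2 / 2.2974 * 100 = 139.29 %


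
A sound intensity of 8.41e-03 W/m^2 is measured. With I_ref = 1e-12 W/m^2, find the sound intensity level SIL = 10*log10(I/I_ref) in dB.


I / I_ref = 8.41e-03 / 1e-12 = 8.41e+09
SIL = 10 * log10(8.41e+09) = 99.248 dB


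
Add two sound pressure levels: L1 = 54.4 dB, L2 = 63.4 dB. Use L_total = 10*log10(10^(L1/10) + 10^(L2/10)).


10^(54.4/10) = 275423
10^(63.4/10) = 2.18776e+06
Sum = 275423 + 2.18776e+06 = 2.46318e+06
L_total = 10*log10(2.46318e+06) = 63.915 dB


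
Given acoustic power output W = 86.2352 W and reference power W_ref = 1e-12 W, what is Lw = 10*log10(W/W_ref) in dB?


W / W_ref = 86.2352 / 1e-12 = 8.62352e+13
Lw = 10 * log10(8.62352e+13) = 139.36 dB


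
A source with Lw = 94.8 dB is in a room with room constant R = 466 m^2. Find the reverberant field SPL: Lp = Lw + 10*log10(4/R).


4/R = 4/466 = 0.00858369
Lp = 94.8 + 10*log10(0.00858369) = 74.137 dB


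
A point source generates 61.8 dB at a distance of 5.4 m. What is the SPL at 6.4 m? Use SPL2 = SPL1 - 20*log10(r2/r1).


r2/r1 = 6.4/5.4 = 1.18519
Correction = 20*log10(1.18519) = 1.47576 dB
SPL2 = 61.8 - 1.47576 = 60.324 dB


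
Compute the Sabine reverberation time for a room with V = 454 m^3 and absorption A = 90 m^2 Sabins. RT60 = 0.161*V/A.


RT60 = 0.161 * 454 / 90 = 0.81216 s


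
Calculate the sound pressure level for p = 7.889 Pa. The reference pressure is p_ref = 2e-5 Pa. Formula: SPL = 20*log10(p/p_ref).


p / p_ref = 7.889 / 2e-5 = 394450
SPL = 20 * log10(394450) = 111.92 dB


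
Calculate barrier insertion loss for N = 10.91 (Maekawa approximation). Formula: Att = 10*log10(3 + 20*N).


3 + 20*N = 3 + 20*10.91 = 221.2
Att = 10*log10(221.2) = 23.448 dB


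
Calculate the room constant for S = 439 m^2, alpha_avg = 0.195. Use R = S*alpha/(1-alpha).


R = 439 * 0.195 / (1 - 0.195) = 106.34 m^2


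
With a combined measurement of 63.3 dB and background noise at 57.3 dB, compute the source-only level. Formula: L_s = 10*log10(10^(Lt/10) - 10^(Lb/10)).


10^(63.3/10) = 2.13796e+06
10^(57.3/10) = 537032
Difference = 2.13796e+06 - 537032 = 1.60093e+06
L_source = 10*log10(1.60093e+06) = 62.044 dB


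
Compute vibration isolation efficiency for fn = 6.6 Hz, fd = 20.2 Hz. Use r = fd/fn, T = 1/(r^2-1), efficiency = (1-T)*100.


r = 20.2 / 6.6 = 3.06061
r^2 - 1 = 3.06061^2 - 1 = 8.36733
T = 1/8.36733 = 0.119512
Efficiency = (1 - 0.119512)*100 = 88.049 %


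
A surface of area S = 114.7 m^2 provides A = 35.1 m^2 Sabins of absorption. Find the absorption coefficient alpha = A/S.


Absorption coefficient = absorbed power / incident power
alpha = A / S = 35.1 / 114.7 = 0.30602


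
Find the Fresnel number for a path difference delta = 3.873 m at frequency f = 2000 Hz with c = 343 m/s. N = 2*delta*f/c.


N = 2*delta*f/c = 2*delta/lambda, where lambda = c/f
lambda = 343 / 2000 = 0.1715 m
N = 2 * 3.873 / 0.1715 = 45.166


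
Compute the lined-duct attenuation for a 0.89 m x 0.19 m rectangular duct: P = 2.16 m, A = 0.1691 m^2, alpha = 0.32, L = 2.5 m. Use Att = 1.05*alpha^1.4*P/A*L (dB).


alpha^1.4 = 0.32^1.4 = 0.202866
Attenuation rate = 1.05 * alpha^1.4 * P / A
= 1.05 * 0.202866 * 2.16 / 0.1691 = 2.72088 dB/m
Total Att = 2.72088 * 2.5 = 6.8022 dB


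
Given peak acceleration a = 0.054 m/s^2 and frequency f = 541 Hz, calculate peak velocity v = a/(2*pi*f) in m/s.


omega = 2*pi*f = 2*pi*541 = 3399.2 rad/s
v = a / omega = 0.054 / 3399.2 = 1.5886e-05 m/s


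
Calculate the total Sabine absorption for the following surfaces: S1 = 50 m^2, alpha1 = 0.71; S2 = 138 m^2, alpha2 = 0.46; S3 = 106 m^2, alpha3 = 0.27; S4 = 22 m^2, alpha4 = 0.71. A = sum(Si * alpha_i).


50 * 0.71 = 35.5
138 * 0.46 = 63.48
106 * 0.27 = 28.62
22 * 0.71 = 15.62
A_total = 35.5 + 63.48 + 28.62 + 15.62 = 143.22 m^2


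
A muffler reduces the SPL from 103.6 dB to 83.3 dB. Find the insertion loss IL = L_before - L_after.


Insertion loss = SPL without muffler - SPL with muffler
IL = 103.6 - 83.3 = 20.3 dB


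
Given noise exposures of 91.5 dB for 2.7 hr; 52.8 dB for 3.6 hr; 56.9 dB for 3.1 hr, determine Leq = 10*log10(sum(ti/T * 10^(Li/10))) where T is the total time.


T_total = 2.7 + 3.6 + 3.1 = 9.4 hr
(2.7/9.4) * 10^(91.5/10) = 4.05729e+08
(3.6/9.4) * 10^(52.8/10) = 72975.1
(3.1/9.4) * 10^(56.9/10) = 161523
Sum = 4.05729e+08 + 72975.1 + 161523 = 4.05963e+08
Leq = 10*log10(4.05963e+08) = 86.085 dB


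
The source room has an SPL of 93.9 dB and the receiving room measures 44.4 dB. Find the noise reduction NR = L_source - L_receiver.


NR = L_source - L_receiver (difference between source and receiving room levels)
NR = 93.9 - 44.4 = 49.5 dB


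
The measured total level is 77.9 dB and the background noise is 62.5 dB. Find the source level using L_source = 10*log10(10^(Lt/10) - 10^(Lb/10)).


10^(77.9/10) = 6.16595e+07
10^(62.5/10) = 1.77828e+06
Difference = 6.16595e+07 - 1.77828e+06 = 5.98812e+07
L_source = 10*log10(5.98812e+07) = 77.773 dB


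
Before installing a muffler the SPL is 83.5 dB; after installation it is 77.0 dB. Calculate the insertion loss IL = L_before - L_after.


Insertion loss = SPL without muffler - SPL with muffler
IL = 83.5 - 77.0 = 6.5 dB


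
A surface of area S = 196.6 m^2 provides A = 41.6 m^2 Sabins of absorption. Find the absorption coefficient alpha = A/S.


Absorption coefficient = absorbed power / incident power
alpha = A / S = 41.6 / 196.6 = 0.2116


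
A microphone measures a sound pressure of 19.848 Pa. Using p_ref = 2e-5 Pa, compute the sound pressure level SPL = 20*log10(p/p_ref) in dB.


p / p_ref = 19.848 / 2e-5 = 992400
SPL = 20 * log10(992400) = 119.93 dB


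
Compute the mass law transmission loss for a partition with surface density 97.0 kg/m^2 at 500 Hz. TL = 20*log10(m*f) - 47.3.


m * f = 97.0 * 500 = 48500
20*log10(48500) = 93.7148 dB
TL = 93.7148 - 47.3 = 46.415 dB


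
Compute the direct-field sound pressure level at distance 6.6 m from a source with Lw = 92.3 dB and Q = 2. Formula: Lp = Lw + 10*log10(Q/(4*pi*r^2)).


4*pi*r^2 = 4*pi*6.6^2 = 547.391 m^2
Q / (4*pi*r^2) = 2 / 547.391 = 0.0036537
Lp = 92.3 + 10*log10(0.0036537) = 67.927 dB


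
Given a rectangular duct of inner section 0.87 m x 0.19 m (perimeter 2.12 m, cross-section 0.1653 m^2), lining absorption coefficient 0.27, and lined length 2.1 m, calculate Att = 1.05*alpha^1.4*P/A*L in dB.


alpha^1.4 = 0.27^1.4 = 0.159922
Attenuation rate = 1.05 * alpha^1.4 * P / A
= 1.05 * 0.159922 * 2.12 / 0.1653 = 2.15358 dB/m
Total Att = 2.15358 * 2.1 = 4.5225 dB


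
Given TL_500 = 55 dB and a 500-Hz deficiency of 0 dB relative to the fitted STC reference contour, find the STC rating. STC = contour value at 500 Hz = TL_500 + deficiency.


By ASTM E413, STC = value of the fitted reference contour at 500 Hz.
Contour value at 500 Hz = TL_500 + deficiency = 55 + 0 = 55
STC = 55


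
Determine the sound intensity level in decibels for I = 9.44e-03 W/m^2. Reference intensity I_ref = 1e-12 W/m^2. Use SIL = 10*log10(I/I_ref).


I / I_ref = 9.44e-03 / 1e-12 = 9.44e+09
SIL = 10 * log10(9.44e+09) = 99.75 dB


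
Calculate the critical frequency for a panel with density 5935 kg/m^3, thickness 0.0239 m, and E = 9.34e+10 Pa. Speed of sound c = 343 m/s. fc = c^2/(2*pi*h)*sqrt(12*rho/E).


12*rho/E = 12*5935/9.34e+10 = 7.62527e-07
sqrt(12*rho/E) = sqrt(7.62527e-07) = 0.000873228
c^2/(2*pi*h) = 343^2/(2*pi*0.0239) = 783449
fc = 783449 * 0.000873228 = 684.13 Hz


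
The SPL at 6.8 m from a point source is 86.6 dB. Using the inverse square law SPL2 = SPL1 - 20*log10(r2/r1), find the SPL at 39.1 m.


r2/r1 = 39.1/6.8 = 5.75
Correction = 20*log10(5.75) = 15.1934 dB
SPL2 = 86.6 - 15.1934 = 71.407 dB


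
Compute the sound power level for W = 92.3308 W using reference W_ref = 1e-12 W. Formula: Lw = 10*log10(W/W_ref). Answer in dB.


W / W_ref = 92.3308 / 1e-12 = 9.23308e+13
Lw = 10 * log10(9.23308e+13) = 139.65 dB


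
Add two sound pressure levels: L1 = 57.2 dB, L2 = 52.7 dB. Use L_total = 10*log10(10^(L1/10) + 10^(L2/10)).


10^(57.2/10) = 524807
10^(52.7/10) = 186209
Sum = 524807 + 186209 = 711016
L_total = 10*log10(711016) = 58.519 dB


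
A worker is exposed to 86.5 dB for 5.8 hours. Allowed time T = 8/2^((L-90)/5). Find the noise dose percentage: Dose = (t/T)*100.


T_allowed = 8 / 2^((86.5 - 90)/5) = 12.996 hr
Dose = 5.8 / 12.996 * 100 = 44.629 %


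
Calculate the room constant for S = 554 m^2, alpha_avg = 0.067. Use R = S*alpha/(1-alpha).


R = 554 * 0.067 / (1 - 0.067) = 39.783 m^2


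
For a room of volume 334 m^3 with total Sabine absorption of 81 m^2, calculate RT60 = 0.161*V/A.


RT60 = 0.161 * 334 / 81 = 0.66388 s


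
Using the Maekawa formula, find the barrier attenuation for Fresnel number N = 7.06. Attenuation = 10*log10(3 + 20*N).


3 + 20*N = 3 + 20*7.06 = 144.2
Att = 10*log10(144.2) = 21.59 dB


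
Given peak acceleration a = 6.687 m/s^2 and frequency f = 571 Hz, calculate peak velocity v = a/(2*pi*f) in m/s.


omega = 2*pi*f = 2*pi*571 = 3587.7 rad/s
v = a / omega = 6.687 / 3587.7 = 0.0018639 m/s


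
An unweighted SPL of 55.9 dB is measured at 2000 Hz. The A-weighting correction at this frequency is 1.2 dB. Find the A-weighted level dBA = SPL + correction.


A-weighting table: 2000 Hz -> 1.2 dB correction
SPL_A = SPL + correction = 55.9 + (1.2) = 57.1 dBA


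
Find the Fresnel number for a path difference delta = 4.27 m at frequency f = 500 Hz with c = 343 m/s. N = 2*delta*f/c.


N = 2*delta*f/c = 2*delta/lambda, where lambda = c/f
lambda = 343 / 500 = 0.686 m
N = 2 * 4.27 / 0.686 = 12.449


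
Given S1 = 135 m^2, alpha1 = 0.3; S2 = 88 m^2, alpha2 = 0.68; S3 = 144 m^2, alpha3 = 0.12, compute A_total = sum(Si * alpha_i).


135 * 0.3 = 40.5
88 * 0.68 = 59.84
144 * 0.12 = 17.28
A_total = 40.5 + 59.84 + 17.28 = 117.62 m^2


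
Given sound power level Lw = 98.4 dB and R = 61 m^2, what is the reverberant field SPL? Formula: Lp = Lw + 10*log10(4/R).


4/R = 4/61 = 0.0655738
Lp = 98.4 + 10*log10(0.0655738) = 86.567 dB


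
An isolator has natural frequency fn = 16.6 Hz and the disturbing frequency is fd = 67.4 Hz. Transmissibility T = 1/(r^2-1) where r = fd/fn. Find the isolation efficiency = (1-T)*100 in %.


r = 67.4 / 16.6 = 4.06024
r^2 - 1 = 4.06024^2 - 1 = 15.4855
T = 1/15.4855 = 0.0645765
Efficiency = (1 - 0.0645765)*100 = 93.542 %


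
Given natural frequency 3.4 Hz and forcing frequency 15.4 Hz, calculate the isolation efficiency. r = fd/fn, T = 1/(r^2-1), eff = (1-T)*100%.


r = 15.4 / 3.4 = 4.52941
r^2 - 1 = 4.52941^2 - 1 = 19.5156
T = 1/19.5156 = 0.0512411
Efficiency = (1 - 0.0512411)*100 = 94.876 %


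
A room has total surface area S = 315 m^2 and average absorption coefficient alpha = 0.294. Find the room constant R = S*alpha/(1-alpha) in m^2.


R = 315 * 0.294 / (1 - 0.294) = 131.18 m^2


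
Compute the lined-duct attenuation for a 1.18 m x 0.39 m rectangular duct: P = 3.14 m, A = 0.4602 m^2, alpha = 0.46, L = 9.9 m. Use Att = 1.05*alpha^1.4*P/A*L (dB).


alpha^1.4 = 0.46^1.4 = 0.337179
Attenuation rate = 1.05 * alpha^1.4 * P / A
= 1.05 * 0.337179 * 3.14 / 0.4602 = 2.41564 dB/m
Total Att = 2.41564 * 9.9 = 23.915 dB


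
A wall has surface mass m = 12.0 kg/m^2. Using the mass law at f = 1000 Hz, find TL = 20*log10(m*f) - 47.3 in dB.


m * f = 12.0 * 1000 = 12000
20*log10(12000) = 81.5836 dB
TL = 81.5836 - 47.3 = 34.284 dB


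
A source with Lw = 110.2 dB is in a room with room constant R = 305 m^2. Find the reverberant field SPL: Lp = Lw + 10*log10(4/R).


4/R = 4/305 = 0.0131148
Lp = 110.2 + 10*log10(0.0131148) = 91.378 dB


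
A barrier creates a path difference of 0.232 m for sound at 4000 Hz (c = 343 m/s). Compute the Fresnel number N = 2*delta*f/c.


N = 2*delta*f/c = 2*delta/lambda, where lambda = c/f
lambda = 343 / 4000 = 0.08575 m
N = 2 * 0.232 / 0.08575 = 5.4111


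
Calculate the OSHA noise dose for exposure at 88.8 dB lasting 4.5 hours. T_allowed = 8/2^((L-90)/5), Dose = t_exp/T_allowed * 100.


T_allowed = 8 / 2^((88.8 - 90)/5) = 9.44794 hr
Dose = 4.5 / 9.44794 * 100 = 47.629 %


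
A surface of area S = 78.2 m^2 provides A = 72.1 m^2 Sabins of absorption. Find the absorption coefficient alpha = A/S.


Absorption coefficient = absorbed power / incident power
alpha = A / S = 72.1 / 78.2 = 0.92199


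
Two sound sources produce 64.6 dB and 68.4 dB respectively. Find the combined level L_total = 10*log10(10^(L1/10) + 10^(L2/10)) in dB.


10^(64.6/10) = 2.88403e+06
10^(68.4/10) = 6.91831e+06
Sum = 2.88403e+06 + 6.91831e+06 = 9.80234e+06
L_total = 10*log10(9.80234e+06) = 69.913 dB


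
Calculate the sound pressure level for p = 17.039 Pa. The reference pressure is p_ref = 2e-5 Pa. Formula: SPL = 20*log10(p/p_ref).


p / p_ref = 17.039 / 2e-5 = 851950
SPL = 20 * log10(851950) = 118.61 dB


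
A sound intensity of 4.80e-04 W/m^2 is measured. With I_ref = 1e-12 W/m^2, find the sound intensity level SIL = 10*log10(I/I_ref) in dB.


I / I_ref = 4.80e-04 / 1e-12 = 4.8e+08
SIL = 10 * log10(4.8e+08) = 86.812 dB


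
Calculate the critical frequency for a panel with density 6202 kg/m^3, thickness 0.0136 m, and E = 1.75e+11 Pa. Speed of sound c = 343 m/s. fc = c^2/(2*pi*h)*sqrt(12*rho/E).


12*rho/E = 12*6202/1.75e+11 = 4.2528e-07
sqrt(12*rho/E) = sqrt(4.2528e-07) = 0.000652135
c^2/(2*pi*h) = 343^2/(2*pi*0.0136) = 1.3768e+06
fc = 1.3768e+06 * 0.000652135 = 897.86 Hz


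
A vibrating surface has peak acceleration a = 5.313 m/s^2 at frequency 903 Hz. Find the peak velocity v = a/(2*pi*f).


omega = 2*pi*f = 2*pi*903 = 5673.72 rad/s
v = a / omega = 5.313 / 5673.72 = 0.00093642 m/s


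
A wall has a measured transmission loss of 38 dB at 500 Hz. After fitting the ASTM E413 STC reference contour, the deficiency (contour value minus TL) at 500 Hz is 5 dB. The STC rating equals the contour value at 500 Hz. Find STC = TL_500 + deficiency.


By ASTM E413, STC = value of the fitted reference contour at 500 Hz.
Contour value at 500 Hz = TL_500 + deficiency = 38 + 5 = 43
STC = 43


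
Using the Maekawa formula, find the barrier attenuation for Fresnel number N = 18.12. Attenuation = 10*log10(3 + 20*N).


3 + 20*N = 3 + 20*18.12 = 365.4
Att = 10*log10(365.4) = 25.628 dB


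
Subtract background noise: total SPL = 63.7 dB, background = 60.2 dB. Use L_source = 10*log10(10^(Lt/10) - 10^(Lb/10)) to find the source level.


10^(63.7/10) = 2.34423e+06
10^(60.2/10) = 1.04713e+06
Difference = 2.34423e+06 - 1.04713e+06 = 1.2971e+06
L_source = 10*log10(1.2971e+06) = 61.13 dB


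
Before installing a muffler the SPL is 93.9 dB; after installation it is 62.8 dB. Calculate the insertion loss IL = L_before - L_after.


Insertion loss = SPL without muffler - SPL with muffler
IL = 93.9 - 62.8 = 31.1 dB


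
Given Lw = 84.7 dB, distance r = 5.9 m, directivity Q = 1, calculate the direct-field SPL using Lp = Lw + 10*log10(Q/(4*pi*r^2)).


4*pi*r^2 = 4*pi*5.9^2 = 437.435 m^2
Q / (4*pi*r^2) = 1 / 437.435 = 0.00228605
Lp = 84.7 + 10*log10(0.00228605) = 58.291 dB


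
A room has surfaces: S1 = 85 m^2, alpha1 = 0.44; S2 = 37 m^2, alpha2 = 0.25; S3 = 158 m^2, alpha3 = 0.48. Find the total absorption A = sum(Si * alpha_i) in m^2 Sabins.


85 * 0.44 = 37.4
37 * 0.25 = 9.25
158 * 0.48 = 75.84
A_total = 37.4 + 9.25 + 75.84 = 122.49 m^2


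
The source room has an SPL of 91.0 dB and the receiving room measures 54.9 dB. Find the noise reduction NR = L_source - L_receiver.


NR = L_source - L_receiver (difference between source and receiving room levels)
NR = 91.0 - 54.9 = 36.1 dB


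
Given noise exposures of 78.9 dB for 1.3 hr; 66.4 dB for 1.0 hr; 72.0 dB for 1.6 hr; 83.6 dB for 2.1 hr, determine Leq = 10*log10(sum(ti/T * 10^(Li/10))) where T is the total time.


T_total = 1.3 + 1.0 + 1.6 + 2.1 = 6.0 hr
(1.3/6.0) * 10^(78.9/10) = 1.68187e+07
(1.0/6.0) * 10^(66.4/10) = 727526
(1.6/6.0) * 10^(72.0/10) = 4.22638e+06
(2.1/6.0) * 10^(83.6/10) = 8.01804e+07
Sum = 1.68187e+07 + 727526 + 4.22638e+06 + 8.01804e+07 = 1.01953e+08
Leq = 10*log10(1.01953e+08) = 80.084 dB


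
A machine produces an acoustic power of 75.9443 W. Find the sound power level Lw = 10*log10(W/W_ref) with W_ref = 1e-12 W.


W / W_ref = 75.9443 / 1e-12 = 7.59443e+13
Lw = 10 * log10(7.59443e+13) = 138.8 dB


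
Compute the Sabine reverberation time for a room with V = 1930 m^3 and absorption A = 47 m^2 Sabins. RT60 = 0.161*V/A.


RT60 = 0.161 * 1930 / 47 = 6.6113 s


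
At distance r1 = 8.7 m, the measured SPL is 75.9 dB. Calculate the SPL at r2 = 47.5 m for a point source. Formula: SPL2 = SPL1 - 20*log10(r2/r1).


r2/r1 = 47.5/8.7 = 5.45977
Correction = 20*log10(5.45977) = 14.7435 dB
SPL2 = 75.9 - 14.7435 = 61.157 dB


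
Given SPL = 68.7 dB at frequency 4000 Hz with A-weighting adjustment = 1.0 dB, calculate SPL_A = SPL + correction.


A-weighting table: 4000 Hz -> 1.0 dB correction
SPL_A = SPL + correction = 68.7 + (1.0) = 69.7 dBA


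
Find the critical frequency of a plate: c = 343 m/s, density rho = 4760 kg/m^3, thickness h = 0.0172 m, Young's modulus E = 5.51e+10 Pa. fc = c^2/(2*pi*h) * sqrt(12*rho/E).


12*rho/E = 12*4760/5.51e+10 = 1.03666e-06
sqrt(12*rho/E) = sqrt(1.03666e-06) = 0.00101817
c^2/(2*pi*h) = 343^2/(2*pi*0.0172) = 1.08863e+06
fc = 1.08863e+06 * 0.00101817 = 1108.4 Hz


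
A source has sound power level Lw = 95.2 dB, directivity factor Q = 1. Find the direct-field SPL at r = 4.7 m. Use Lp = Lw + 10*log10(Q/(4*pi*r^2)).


4*pi*r^2 = 4*pi*4.7^2 = 277.591 m^2
Q / (4*pi*r^2) = 1 / 277.591 = 0.00360242
Lp = 95.2 + 10*log10(0.00360242) = 70.766 dB


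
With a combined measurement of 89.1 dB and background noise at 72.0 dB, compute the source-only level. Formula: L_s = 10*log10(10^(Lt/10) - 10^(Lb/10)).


10^(89.1/10) = 8.12831e+08
10^(72.0/10) = 1.58489e+07
Difference = 8.12831e+08 - 1.58489e+07 = 7.96982e+08
L_source = 10*log10(7.96982e+08) = 89.014 dB


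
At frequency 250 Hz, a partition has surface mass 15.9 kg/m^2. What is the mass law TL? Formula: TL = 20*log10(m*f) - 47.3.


m * f = 15.9 * 250 = 3975
20*log10(3975) = 71.9867 dB
TL = 71.9867 - 47.3 = 24.687 dB


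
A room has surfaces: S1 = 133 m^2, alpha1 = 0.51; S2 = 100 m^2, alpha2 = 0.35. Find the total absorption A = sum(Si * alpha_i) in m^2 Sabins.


133 * 0.51 = 67.83
100 * 0.35 = 35
A_total = 67.83 + 35 = 102.83 m^2


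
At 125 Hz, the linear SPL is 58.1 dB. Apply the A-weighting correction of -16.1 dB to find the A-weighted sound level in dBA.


A-weighting table: 125 Hz -> -16.1 dB correction
SPL_A = SPL + correction = 58.1 + (-16.1) = 42 dBA


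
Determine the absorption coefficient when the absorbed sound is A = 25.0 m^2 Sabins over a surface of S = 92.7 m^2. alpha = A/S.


Absorption coefficient = absorbed power / incident power
alpha = A / S = 25.0 / 92.7 = 0.26969


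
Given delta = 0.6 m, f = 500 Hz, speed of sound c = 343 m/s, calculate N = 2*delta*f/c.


N = 2*delta*f/c = 2*delta/lambda, where lambda = c/f
lambda = 343 / 500 = 0.686 m
N = 2 * 0.6 / 0.686 = 1.7493


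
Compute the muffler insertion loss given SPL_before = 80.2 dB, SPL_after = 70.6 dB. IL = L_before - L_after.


Insertion loss = SPL without muffler - SPL with muffler
IL = 80.2 - 70.6 = 9.6 dB


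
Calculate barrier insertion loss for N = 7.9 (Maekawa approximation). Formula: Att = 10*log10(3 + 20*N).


3 + 20*N = 3 + 20*7.9 = 161
Att = 10*log10(161) = 22.068 dB


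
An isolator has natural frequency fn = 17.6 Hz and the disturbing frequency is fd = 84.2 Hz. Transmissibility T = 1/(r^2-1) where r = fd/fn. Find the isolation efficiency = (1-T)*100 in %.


r = 84.2 / 17.6 = 4.78409
r^2 - 1 = 4.78409^2 - 1 = 21.8875
T = 1/21.8875 = 0.0456882
Efficiency = (1 - 0.0456882)*100 = 95.431 %


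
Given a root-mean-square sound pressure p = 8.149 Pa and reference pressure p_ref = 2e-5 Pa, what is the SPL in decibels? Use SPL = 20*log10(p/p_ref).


p / p_ref = 8.149 / 2e-5 = 407450
SPL = 20 * log10(407450) = 112.2 dB


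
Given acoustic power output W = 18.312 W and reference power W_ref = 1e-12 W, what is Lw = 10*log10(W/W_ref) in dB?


W / W_ref = 18.312 / 1e-12 = 1.8312e+13
Lw = 10 * log10(1.8312e+13) = 132.63 dB


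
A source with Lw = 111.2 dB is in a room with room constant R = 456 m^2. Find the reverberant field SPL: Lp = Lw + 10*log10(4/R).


4/R = 4/456 = 0.00877193
Lp = 111.2 + 10*log10(0.00877193) = 90.631 dB


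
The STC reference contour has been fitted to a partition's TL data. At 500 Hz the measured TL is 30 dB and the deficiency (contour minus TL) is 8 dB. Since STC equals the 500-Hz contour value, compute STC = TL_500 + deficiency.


By ASTM E413, STC = value of the fitted reference contour at 500 Hz.
Contour value at 500 Hz = TL_500 + deficiency = 30 + 8 = 38
STC = 38


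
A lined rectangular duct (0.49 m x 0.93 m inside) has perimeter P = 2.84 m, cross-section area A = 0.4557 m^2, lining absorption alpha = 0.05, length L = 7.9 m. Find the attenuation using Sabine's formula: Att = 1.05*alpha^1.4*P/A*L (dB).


alpha^1.4 = 0.05^1.4 = 0.0150854
Attenuation rate = 1.05 * alpha^1.4 * P / A
= 1.05 * 0.0150854 * 2.84 / 0.4557 = 0.0987155 dB/m
Total Att = 0.0987155 * 7.9 = 0.77985 dB


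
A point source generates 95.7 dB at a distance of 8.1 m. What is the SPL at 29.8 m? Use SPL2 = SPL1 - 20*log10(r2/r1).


r2/r1 = 29.8/8.1 = 3.67901
Correction = 20*log10(3.67901) = 11.3146 dB
SPL2 = 95.7 - 11.3146 = 84.385 dB


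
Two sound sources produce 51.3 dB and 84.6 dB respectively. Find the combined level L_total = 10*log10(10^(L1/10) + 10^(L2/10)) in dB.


10^(51.3/10) = 134896
10^(84.6/10) = 2.88403e+08
Sum = 134896 + 2.88403e+08 = 2.88538e+08
L_total = 10*log10(2.88538e+08) = 84.602 dB


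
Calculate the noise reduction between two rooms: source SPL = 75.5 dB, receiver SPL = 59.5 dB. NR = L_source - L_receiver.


NR = L_source - L_receiver (difference between source and receiving room levels)
NR = 75.5 - 59.5 = 16 dB


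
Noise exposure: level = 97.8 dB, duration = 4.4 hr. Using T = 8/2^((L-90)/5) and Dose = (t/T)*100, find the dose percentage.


T_allowed = 8 / 2^((97.8 - 90)/5) = 2.71321 hr
Dose = 4.4 / 2.71321 * 100 = 162.17 %


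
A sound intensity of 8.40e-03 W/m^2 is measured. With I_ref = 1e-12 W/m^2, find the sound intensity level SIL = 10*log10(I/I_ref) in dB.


I / I_ref = 8.40e-03 / 1e-12 = 8.4e+09
SIL = 10 * log10(8.4e+09) = 99.243 dB


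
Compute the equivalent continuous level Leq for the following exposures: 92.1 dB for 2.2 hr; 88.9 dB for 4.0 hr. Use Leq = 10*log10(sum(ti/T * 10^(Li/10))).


T_total = 2.2 + 4.0 = 6.2 hr
(2.2/6.2) * 10^(92.1/10) = 5.75481e+08
(4.0/6.2) * 10^(88.9/10) = 5.00805e+08
Sum = 5.75481e+08 + 5.00805e+08 = 1.07629e+09
Leq = 10*log10(1.07629e+09) = 90.319 dB


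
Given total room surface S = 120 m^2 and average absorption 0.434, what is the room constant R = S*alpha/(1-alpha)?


R = 120 * 0.434 / (1 - 0.434) = 92.014 m^2


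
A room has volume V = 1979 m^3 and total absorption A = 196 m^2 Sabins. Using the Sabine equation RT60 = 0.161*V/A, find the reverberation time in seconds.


RT60 = 0.161 * 1979 / 196 = 1.6256 s


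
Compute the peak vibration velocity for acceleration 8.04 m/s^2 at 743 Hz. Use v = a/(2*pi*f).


omega = 2*pi*f = 2*pi*743 = 4668.41 rad/s
v = a / omega = 8.04 / 4668.41 = 0.0017222 m/s


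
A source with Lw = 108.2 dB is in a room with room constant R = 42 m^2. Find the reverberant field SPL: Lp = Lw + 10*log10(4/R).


4/R = 4/42 = 0.0952381
Lp = 108.2 + 10*log10(0.0952381) = 97.988 dB


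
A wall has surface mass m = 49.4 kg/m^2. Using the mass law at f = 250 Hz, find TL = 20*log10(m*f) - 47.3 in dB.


m * f = 49.4 * 250 = 12350
20*log10(12350) = 81.8333 dB
TL = 81.8333 - 47.3 = 34.533 dB


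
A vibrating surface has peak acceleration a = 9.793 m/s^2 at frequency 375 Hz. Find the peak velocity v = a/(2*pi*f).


omega = 2*pi*f = 2*pi*375 = 2356.19 rad/s
v = a / omega = 9.793 / 2356.19 = 0.0041563 m/s


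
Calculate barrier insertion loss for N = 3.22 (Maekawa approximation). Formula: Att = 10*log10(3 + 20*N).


3 + 20*N = 3 + 20*3.22 = 67.4
Att = 10*log10(67.4) = 18.287 dB


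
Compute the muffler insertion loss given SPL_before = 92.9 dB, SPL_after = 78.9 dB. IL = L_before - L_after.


Insertion loss = SPL without muffler - SPL with muffler
IL = 92.9 - 78.9 = 14 dB


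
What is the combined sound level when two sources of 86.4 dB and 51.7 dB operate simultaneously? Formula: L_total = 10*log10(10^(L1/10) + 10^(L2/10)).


10^(86.4/10) = 4.36516e+08
10^(51.7/10) = 147911
Sum = 4.36516e+08 + 147911 = 4.36664e+08
L_total = 10*log10(4.36664e+08) = 86.401 dB


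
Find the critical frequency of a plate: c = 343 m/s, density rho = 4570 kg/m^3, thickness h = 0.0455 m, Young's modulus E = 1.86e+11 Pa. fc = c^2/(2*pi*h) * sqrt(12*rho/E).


12*rho/E = 12*4570/1.86e+11 = 2.94839e-07
sqrt(12*rho/E) = sqrt(2.94839e-07) = 0.000542991
c^2/(2*pi*h) = 343^2/(2*pi*0.0455) = 411526
fc = 411526 * 0.000542991 = 223.45 Hz


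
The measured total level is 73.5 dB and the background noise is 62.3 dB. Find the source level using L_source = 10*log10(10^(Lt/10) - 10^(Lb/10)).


10^(73.5/10) = 2.23872e+07
10^(62.3/10) = 1.69824e+06
Difference = 2.23872e+07 - 1.69824e+06 = 2.0689e+07
L_source = 10*log10(2.0689e+07) = 73.157 dB


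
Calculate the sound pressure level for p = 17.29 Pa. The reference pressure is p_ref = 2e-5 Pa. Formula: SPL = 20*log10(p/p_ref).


p / p_ref = 17.29 / 2e-5 = 864500
SPL = 20 * log10(864500) = 118.74 dB


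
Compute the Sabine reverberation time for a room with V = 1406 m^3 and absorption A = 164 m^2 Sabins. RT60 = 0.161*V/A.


RT60 = 0.161 * 1406 / 164 = 1.3803 s


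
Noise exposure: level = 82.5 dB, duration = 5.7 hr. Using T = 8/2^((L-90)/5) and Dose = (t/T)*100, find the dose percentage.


T_allowed = 8 / 2^((82.5 - 90)/5) = 22.6274 hr
Dose = 5.7 / 22.6274 * 100 = 25.191 %


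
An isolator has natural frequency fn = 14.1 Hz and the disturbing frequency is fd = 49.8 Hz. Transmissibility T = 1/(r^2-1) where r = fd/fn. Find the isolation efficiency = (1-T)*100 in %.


r = 49.8 / 14.1 = 3.53191
r^2 - 1 = 3.53191^2 - 1 = 11.4744
T = 1/11.4744 = 0.0871505
Efficiency = (1 - 0.0871505)*100 = 91.285 %


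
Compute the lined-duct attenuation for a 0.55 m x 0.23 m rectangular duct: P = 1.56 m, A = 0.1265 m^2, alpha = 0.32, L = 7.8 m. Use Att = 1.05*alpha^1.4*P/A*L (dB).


alpha^1.4 = 0.32^1.4 = 0.202866
Attenuation rate = 1.05 * alpha^1.4 * P / A
= 1.05 * 0.202866 * 1.56 / 0.1265 = 2.62683 dB/m
Total Att = 2.62683 * 7.8 = 20.489 dB


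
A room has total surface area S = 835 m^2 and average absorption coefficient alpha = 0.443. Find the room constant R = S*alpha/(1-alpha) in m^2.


R = 835 * 0.443 / (1 - 0.443) = 664.1 m^2


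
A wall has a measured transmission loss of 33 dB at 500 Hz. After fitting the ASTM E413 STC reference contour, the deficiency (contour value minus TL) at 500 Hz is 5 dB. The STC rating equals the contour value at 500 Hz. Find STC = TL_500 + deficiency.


By ASTM E413, STC = value of the fitted reference contour at 500 Hz.
Contour value at 500 Hz = TL_500 + deficiency = 33 + 5 = 38
STC = 38


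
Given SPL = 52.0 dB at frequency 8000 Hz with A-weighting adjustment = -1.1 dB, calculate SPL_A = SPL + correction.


A-weighting table: 8000 Hz -> -1.1 dB correction
SPL_A = SPL + correction = 52.0 + (-1.1) = 50.9 dBA


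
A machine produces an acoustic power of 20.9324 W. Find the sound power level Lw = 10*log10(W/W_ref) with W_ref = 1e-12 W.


W / W_ref = 20.9324 / 1e-12 = 2.09324e+13
Lw = 10 * log10(2.09324e+13) = 133.21 dB


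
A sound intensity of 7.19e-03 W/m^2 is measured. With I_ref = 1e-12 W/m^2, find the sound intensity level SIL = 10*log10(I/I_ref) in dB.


I / I_ref = 7.19e-03 / 1e-12 = 7.19e+09
SIL = 10 * log10(7.19e+09) = 98.567 dB


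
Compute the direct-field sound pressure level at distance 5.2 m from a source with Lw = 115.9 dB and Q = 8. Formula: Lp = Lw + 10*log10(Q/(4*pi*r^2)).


4*pi*r^2 = 4*pi*5.2^2 = 339.795 m^2
Q / (4*pi*r^2) = 8 / 339.795 = 0.0235436
Lp = 115.9 + 10*log10(0.0235436) = 99.619 dB


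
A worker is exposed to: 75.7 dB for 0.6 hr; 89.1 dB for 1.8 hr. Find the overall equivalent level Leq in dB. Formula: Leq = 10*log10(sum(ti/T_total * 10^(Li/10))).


T_total = 0.6 + 1.8 = 2.4 hr
(0.6/2.4) * 10^(75.7/10) = 9.28838e+06
(1.8/2.4) * 10^(89.1/10) = 6.09623e+08
Sum = 9.28838e+06 + 6.09623e+08 = 6.18911e+08
Leq = 10*log10(6.18911e+08) = 87.916 dB


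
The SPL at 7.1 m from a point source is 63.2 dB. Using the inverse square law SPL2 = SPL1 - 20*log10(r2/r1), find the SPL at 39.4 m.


r2/r1 = 39.4/7.1 = 5.5493
Correction = 20*log10(5.5493) = 14.8848 dB
SPL2 = 63.2 - 14.8848 = 48.315 dB


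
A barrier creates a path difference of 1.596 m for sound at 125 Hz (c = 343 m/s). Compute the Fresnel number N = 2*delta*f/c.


N = 2*delta*f/c = 2*delta/lambda, where lambda = c/f
lambda = 343 / 125 = 2.744 m
N = 2 * 1.596 / 2.744 = 1.1633


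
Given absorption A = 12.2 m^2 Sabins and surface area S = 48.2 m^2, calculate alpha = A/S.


Absorption coefficient = absorbed power / incident power
alpha = A / S = 12.2 / 48.2 = 0.25311


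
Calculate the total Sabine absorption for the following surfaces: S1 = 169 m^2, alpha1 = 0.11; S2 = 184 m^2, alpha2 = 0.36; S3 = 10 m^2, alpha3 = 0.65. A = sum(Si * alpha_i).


169 * 0.11 = 18.59
184 * 0.36 = 66.24
10 * 0.65 = 6.5
A_total = 18.59 + 66.24 + 6.5 = 91.33 m^2


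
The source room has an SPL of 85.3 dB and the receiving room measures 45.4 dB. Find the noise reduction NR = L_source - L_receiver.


NR = L_source - L_receiver (difference between source and receiving room levels)
NR = 85.3 - 45.4 = 39.9 dB


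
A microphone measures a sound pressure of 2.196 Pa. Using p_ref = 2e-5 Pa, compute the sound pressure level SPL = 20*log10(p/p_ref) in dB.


p / p_ref = 2.196 / 2e-5 = 109800
SPL = 20 * log10(109800) = 100.81 dB


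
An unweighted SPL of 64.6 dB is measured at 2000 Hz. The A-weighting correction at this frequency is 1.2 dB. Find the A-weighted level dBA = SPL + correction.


A-weighting table: 2000 Hz -> 1.2 dB correction
SPL_A = SPL + correction = 64.6 + (1.2) = 65.8 dBA


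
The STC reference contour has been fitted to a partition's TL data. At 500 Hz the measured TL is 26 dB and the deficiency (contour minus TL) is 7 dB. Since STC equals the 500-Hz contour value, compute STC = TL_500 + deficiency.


By ASTM E413, STC = value of the fitted reference contour at 500 Hz.
Contour value at 500 Hz = TL_500 + deficiency = 26 + 7 = 33
STC = 33


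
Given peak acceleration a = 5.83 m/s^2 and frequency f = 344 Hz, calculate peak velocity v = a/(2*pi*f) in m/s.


omega = 2*pi*f = 2*pi*344 = 2161.42 rad/s
v = a / omega = 5.83 / 2161.42 = 0.0026973 m/s
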